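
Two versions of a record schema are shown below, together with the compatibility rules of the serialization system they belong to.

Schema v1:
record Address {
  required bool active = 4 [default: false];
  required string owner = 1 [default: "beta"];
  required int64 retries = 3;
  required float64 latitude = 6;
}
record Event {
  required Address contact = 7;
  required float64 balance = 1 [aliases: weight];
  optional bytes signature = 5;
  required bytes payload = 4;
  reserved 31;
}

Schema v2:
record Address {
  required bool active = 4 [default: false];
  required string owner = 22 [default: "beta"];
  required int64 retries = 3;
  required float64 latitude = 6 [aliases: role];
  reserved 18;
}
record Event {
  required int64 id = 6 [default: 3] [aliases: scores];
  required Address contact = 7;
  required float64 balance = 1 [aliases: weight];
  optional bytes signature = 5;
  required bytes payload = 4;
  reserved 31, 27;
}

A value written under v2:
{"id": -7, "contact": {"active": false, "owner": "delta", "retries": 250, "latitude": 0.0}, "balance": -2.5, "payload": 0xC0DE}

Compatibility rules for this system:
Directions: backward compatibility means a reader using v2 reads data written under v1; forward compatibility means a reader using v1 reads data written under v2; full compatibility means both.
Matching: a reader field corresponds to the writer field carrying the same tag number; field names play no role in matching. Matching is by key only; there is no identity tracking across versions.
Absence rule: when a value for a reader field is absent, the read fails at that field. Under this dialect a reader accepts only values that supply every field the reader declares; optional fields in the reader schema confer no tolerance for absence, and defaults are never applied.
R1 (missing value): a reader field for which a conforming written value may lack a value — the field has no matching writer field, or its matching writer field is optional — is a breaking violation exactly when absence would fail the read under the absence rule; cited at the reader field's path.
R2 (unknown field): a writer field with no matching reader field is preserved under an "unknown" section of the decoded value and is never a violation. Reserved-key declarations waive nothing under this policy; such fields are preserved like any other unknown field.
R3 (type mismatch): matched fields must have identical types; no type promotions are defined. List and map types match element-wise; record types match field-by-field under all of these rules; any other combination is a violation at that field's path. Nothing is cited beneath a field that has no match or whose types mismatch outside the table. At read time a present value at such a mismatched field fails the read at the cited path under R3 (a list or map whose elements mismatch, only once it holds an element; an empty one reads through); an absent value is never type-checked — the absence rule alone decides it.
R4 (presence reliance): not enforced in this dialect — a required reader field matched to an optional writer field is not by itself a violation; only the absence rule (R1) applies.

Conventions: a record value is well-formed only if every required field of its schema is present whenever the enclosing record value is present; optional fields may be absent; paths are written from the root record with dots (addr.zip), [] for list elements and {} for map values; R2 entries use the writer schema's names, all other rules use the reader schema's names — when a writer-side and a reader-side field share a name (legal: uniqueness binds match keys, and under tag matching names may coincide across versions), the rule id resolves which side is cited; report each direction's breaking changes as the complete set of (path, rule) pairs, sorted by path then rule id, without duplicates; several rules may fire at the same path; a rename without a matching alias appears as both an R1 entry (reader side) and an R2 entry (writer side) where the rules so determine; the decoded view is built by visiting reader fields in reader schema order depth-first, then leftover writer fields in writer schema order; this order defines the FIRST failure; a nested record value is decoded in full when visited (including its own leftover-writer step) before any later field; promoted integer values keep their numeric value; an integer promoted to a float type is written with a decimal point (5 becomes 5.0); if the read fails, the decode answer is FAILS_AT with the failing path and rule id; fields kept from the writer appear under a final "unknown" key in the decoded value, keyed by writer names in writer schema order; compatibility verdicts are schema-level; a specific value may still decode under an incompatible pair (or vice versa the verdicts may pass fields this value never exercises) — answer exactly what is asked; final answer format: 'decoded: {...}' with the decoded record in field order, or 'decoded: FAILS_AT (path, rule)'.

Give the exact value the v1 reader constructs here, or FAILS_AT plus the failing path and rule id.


in Event below, arrows point writer -> reader
decode walk for Event under reader schema v1:
  contact.active := false
  read fails at contact.owner under R1 (no fill)
  => FAILS_AT (contact.owner, R1)
remaining Event differences; none change what is asked:
  added field id to record Event: required int64, tag 6, default 3 (in v2 it sits immediately before contact) -> changes Event's schema-level verdicts only — the decode of this value is the same

decoded: FAILS_AT (contact.owner, R1)


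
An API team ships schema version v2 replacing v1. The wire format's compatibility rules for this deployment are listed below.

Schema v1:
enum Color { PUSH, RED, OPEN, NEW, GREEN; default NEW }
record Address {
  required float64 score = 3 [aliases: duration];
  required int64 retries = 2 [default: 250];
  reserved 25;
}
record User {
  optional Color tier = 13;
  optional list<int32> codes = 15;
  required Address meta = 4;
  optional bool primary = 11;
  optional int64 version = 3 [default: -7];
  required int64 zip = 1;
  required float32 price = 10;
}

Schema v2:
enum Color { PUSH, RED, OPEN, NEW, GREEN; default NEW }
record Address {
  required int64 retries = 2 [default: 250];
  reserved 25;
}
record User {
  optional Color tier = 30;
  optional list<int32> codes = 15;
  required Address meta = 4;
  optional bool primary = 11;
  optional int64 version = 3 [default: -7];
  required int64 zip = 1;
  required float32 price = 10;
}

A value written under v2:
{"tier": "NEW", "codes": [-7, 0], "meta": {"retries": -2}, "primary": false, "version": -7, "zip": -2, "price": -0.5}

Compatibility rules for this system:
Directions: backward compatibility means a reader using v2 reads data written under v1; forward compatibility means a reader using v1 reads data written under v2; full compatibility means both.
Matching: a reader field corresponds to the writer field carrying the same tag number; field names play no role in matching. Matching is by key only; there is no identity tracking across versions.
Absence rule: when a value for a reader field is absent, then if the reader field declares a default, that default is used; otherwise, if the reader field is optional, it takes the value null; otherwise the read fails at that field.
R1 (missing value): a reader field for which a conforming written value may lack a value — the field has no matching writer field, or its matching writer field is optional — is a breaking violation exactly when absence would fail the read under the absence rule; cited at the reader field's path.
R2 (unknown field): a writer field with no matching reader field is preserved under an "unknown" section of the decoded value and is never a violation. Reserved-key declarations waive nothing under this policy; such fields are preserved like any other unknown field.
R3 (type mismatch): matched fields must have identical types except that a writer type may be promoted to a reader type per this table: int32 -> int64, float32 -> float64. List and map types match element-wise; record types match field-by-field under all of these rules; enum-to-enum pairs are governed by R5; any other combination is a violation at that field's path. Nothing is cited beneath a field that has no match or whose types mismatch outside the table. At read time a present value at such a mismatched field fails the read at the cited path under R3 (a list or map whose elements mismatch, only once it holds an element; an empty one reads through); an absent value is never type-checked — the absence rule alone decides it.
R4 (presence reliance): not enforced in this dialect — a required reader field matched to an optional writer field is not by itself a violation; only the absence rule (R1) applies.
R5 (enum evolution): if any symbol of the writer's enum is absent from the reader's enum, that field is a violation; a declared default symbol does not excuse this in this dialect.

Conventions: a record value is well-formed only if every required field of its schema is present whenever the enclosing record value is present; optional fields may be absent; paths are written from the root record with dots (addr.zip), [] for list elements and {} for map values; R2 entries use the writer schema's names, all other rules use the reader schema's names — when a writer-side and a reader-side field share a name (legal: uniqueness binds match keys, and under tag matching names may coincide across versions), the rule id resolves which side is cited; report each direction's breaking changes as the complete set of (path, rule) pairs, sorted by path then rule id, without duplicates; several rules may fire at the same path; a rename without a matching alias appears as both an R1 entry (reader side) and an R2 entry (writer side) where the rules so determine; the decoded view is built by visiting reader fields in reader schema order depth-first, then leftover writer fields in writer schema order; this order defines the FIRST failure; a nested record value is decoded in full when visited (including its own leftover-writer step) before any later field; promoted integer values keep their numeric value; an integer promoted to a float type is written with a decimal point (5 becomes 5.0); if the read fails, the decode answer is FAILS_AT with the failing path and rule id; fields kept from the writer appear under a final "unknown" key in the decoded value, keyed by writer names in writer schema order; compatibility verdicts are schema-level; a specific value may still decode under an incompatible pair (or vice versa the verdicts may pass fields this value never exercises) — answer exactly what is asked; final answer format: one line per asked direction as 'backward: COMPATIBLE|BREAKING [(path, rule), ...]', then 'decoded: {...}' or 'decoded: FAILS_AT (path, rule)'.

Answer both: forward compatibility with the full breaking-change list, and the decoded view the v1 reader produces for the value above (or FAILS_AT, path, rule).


the writer's type comes first in each User pair
forward for User (reader v1, writer v2):
  tier has no writer counterpart
  codes: paired with writer codes (list<int32> -> list<int32>; writer optional)
  meta: paired with writer meta (Address -> Address; writer required)
  primary: paired with writer primary (bool -> bool; writer optional)
  version: paired with writer version (int64 -> int64; writer optional)
  zip: paired with writer zip (int64 -> int64; writer required)
  price: paired with writer price (float32 -> float32; writer required)
  tier (writer side), unknown to reader
  meta.score has no writer counterpart
  meta.retries: paired with writer meta.retries (int64 -> int64; writer required)
  violation R1 at meta.score
  => forward verdict for User: BREAKING, 1 violation(s)
decoding the User value with the v1 reader:
  tier := null (absent, optional -> null)
  codes := [-7, 0]
  read fails at meta.score under R1 (no fill)
  => FAILS_AT (meta.score, R1)
the other User changes do not affect what is asked:
  field tier in record User: tag 13 changed to 30 -> no rule fires on it in User's dialect; the asked verdict holds

forward: BREAKING [(meta.score, R1)]; decoded: FAILS_AT (meta.score, R1)


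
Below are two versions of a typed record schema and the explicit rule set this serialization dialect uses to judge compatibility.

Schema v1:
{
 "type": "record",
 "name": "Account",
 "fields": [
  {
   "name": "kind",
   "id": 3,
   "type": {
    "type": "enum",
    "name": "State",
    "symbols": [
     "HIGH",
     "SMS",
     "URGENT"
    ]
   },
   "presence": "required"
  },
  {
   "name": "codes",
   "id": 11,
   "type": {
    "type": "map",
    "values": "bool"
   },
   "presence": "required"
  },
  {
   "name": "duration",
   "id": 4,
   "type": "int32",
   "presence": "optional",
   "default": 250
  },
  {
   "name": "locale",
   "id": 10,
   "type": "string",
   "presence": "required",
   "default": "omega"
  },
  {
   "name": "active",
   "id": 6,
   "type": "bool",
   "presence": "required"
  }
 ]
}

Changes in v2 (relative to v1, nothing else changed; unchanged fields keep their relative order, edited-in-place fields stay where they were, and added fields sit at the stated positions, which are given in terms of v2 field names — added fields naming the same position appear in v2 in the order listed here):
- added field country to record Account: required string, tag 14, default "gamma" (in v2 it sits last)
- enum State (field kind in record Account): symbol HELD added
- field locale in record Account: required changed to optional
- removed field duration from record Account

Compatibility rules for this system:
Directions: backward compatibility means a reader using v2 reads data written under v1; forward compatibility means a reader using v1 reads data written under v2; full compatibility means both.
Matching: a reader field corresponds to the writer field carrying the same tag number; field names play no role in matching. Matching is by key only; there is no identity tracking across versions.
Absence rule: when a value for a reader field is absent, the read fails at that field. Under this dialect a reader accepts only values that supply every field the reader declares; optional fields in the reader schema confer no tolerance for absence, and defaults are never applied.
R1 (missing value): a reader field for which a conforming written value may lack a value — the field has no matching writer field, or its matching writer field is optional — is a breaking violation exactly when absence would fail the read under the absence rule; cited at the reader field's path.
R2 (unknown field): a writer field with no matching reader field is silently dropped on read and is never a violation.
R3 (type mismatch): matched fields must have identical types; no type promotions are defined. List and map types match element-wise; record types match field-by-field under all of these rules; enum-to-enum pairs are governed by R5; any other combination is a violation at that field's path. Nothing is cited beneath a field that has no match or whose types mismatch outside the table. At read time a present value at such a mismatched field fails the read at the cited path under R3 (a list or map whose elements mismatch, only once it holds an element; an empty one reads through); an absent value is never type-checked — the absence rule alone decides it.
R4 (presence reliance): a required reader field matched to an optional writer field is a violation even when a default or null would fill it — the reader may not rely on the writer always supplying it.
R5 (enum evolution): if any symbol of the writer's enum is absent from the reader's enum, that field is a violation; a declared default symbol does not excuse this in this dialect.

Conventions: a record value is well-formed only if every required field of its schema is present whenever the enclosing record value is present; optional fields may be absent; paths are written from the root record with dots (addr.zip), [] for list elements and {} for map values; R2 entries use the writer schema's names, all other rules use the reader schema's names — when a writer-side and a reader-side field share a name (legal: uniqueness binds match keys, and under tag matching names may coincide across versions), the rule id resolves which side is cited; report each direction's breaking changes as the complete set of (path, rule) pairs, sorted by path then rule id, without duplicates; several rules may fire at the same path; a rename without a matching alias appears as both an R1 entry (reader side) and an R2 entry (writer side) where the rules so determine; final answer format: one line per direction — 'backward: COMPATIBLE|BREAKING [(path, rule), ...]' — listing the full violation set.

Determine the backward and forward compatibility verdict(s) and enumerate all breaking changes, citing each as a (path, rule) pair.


the writer's type comes first in each Account pair
backward pass over Account, reader schema v2, writer schema v1:
  kind: paired with writer kind (State -> State; writer required)
  codes: paired with writer codes (map<string, bool> -> map<string, bool>; writer required)
  locale: paired with writer locale (string -> string; writer required)
  active: paired with writer active (bool -> bool; writer required)
  country: no writer match
  leftover writer field: duration
  violation R1 at country
  => backward: BREAKING (1)
forward pass over Account, reader schema v1, writer schema v2:
  kind: paired with writer kind (State -> State; writer required)
  codes: paired with writer codes (map<string, bool> -> map<string, bool>; writer required)
  duration: no writer match
  locale: paired with writer locale (string -> string; writer optional)
  active: paired with writer active (bool -> bool; writer required)
  leftover writer field: country
  violation R1 at duration
  violation R5 at kind
  violation R1 at locale
  violation R4 at locale
  => forward: BREAKING (4)

backward: BREAKING [(country, R1)]; forward: BREAKING [(duration, R1), (kind, R5), (locale, R1), (locale, R4)]


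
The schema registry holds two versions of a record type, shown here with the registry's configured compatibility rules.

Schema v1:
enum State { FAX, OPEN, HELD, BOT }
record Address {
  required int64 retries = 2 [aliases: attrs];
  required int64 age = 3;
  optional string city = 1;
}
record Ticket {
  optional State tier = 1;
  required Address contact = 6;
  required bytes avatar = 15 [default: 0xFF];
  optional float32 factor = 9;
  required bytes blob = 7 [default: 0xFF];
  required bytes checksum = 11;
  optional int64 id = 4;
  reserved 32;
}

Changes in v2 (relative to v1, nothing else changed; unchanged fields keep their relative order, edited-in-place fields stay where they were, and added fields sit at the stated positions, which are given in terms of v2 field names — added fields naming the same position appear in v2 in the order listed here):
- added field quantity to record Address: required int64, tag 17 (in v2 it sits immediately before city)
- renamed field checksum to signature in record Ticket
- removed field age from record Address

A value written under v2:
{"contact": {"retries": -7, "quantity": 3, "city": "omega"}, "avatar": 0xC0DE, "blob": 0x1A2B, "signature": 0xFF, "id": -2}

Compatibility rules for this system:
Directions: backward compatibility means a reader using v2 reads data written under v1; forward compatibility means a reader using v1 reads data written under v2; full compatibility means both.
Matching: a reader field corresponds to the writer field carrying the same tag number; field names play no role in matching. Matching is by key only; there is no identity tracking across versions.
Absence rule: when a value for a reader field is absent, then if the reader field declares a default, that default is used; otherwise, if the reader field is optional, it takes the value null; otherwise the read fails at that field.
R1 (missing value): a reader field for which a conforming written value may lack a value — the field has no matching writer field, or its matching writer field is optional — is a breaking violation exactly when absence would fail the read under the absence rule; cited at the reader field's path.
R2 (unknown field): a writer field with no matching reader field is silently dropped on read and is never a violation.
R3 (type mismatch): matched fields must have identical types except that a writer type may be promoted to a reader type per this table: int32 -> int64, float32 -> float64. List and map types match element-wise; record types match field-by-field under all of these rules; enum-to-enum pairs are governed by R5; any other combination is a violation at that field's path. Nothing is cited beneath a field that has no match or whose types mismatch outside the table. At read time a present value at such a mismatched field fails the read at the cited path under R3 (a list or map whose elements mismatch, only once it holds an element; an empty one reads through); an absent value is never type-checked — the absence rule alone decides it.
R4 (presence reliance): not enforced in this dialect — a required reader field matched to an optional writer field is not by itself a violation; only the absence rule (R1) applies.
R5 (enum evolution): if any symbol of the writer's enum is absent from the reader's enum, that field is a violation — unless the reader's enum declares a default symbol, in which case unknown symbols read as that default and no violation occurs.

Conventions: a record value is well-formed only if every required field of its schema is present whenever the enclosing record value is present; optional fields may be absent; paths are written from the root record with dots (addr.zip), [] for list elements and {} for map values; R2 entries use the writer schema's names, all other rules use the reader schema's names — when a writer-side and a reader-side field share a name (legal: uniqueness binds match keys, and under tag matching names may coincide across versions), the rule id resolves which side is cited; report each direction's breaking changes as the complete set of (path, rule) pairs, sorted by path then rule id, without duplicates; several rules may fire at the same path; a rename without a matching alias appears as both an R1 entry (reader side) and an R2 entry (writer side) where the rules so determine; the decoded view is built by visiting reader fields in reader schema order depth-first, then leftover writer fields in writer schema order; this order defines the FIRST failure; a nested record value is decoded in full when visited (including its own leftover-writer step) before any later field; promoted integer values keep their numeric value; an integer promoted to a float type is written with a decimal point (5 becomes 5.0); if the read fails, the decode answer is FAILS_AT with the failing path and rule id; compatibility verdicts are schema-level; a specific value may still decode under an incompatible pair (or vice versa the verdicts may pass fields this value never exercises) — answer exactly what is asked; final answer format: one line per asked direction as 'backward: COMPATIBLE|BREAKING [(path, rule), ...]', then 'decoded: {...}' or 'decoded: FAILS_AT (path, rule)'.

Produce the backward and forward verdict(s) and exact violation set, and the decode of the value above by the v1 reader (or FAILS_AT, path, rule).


the writer's type comes first in each Ticket pair
backward for Ticket (reader v2, writer v1):
  tier: State -> State, writer optional; from tier
  contact: Address -> Address, writer required; from contact
  avatar: bytes -> bytes, writer required; from avatar
  factor: float32 -> float32, writer optional; from factor
  blob: bytes -> bytes, writer required; from blob
  signature: bytes -> bytes, writer required; from checksum
  id: int64 -> int64, writer optional; from id
  contact.retries: int64 -> int64, writer required; from contact.retries
  contact.quantity: no writer-side match
  contact.city: string -> string, writer optional; from contact.city
  contact.age (writer side), unknown to reader
  breaking: (contact.quantity, R1)
  => backward: BREAKING (1)
forward for Ticket (reader v1, writer v2):
  tier: State -> State, writer optional; from tier
  contact: Address -> Address, writer required; from contact
  avatar: bytes -> bytes, writer required; from avatar
  factor: float32 -> float32, writer optional; from factor
  blob: bytes -> bytes, writer required; from blob
  checksum: bytes -> bytes, writer required; from signature
  id: int64 -> int64, writer optional; from id
  contact.retries: int64 -> int64, writer required; from contact.retries
  contact.age: no writer-side match
  contact.city: string -> string, writer optional; from contact.city
  contact.quantity (writer side), unknown to reader
  breaking: (contact.age, R1)
  => forward: BREAKING (1)
decoding the Ticket value with the v1 reader:
  tier := null (not supplied -> null)
  contact.retries := -7
  read fails at contact.age under R1 (no fill)
  => FAILS_AT (contact.age, R1)

backward: BREAKING [(contact.quantity, R1)]; forward: BREAKING [(contact.age, R1)]; decoded: FAILS_AT (contact.age, R1)


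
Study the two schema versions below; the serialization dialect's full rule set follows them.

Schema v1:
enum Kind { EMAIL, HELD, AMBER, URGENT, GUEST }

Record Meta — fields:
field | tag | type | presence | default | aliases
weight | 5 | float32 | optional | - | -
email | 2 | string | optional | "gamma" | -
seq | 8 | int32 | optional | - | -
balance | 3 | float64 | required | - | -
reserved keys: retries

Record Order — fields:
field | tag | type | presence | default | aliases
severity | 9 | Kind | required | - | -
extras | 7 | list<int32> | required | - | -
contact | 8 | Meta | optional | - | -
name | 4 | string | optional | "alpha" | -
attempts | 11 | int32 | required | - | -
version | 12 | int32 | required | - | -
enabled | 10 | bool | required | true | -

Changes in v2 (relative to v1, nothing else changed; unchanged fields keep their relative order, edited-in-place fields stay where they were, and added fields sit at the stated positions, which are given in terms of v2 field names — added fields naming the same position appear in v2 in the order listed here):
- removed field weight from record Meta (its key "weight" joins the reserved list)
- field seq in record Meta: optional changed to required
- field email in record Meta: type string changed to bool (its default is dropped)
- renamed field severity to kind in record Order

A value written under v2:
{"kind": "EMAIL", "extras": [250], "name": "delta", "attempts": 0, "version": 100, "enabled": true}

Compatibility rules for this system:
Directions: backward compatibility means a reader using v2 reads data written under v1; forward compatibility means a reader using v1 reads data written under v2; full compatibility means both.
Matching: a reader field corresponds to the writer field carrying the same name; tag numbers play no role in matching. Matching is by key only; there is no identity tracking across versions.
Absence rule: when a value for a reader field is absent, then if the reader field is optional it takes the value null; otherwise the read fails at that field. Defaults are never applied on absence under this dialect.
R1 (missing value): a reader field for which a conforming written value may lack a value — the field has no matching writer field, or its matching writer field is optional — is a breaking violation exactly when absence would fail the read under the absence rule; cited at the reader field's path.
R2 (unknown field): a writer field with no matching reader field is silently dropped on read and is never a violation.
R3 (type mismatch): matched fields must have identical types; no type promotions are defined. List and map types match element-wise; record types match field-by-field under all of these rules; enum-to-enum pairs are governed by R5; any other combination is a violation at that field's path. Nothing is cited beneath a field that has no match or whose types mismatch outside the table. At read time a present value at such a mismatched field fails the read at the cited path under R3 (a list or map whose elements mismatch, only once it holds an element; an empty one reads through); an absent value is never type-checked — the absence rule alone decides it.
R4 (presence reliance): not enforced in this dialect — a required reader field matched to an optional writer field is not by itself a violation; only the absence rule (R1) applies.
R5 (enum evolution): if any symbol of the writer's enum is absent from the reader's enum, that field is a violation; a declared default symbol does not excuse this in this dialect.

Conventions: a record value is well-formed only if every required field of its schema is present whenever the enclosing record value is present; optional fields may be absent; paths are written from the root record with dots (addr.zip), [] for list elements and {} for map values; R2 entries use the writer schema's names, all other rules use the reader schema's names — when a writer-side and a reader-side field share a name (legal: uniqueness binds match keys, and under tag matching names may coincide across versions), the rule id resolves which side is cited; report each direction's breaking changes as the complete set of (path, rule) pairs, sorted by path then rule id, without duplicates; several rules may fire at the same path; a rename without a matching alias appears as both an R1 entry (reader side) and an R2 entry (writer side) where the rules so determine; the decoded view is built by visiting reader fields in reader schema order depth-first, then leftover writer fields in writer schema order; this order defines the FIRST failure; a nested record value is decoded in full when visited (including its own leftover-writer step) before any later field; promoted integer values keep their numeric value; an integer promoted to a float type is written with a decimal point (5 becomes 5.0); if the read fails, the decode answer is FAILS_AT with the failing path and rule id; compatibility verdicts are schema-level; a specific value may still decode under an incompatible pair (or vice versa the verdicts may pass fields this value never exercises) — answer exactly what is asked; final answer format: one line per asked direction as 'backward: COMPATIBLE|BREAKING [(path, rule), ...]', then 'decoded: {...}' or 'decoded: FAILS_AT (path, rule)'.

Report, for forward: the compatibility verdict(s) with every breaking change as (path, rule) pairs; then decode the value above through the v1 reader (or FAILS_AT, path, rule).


in Order below, arrows point writer -> reader
checking forward for Order: reader v1 against writer v2:
  severity: no writer match
  extras: list<int32> -> list<int32>, writer required; from extras
  contact: Meta -> Meta, writer optional; from contact
  name: string -> string, writer optional; from name
  attempts: int32 -> int32, writer required; from attempts
  version: int32 -> int32, writer required; from version
  enabled: bool -> bool, writer required; from enabled
  writer kind: unknown to reader
  contact.weight: no writer match
  contact.email: bool -> string, writer optional; from contact.email
  contact.seq: int32 -> int32, writer required; from contact.seq
  contact.balance: float64 -> float64, writer required; from contact.balance
  violation R3 at contact.email
  violation R1 at severity
  => forward: BREAKING (2)
decode (reader v1):
  read fails at severity under R1 (no fill)
  => FAILS_AT (severity, R1)
the rest of the Order diff is inert for this question:
  removed field weight from record Meta (its key "weight" joins the reserved list) -> no rule fires on it in Order's dialect; the asked verdict holds
  field seq in record Meta: optional changed to required -> affects backward compatibility only, which is not asked

forward: BREAKING [(contact.email, R3), (severity, R1)]; decoded: FAILS_AT (severity, R1)


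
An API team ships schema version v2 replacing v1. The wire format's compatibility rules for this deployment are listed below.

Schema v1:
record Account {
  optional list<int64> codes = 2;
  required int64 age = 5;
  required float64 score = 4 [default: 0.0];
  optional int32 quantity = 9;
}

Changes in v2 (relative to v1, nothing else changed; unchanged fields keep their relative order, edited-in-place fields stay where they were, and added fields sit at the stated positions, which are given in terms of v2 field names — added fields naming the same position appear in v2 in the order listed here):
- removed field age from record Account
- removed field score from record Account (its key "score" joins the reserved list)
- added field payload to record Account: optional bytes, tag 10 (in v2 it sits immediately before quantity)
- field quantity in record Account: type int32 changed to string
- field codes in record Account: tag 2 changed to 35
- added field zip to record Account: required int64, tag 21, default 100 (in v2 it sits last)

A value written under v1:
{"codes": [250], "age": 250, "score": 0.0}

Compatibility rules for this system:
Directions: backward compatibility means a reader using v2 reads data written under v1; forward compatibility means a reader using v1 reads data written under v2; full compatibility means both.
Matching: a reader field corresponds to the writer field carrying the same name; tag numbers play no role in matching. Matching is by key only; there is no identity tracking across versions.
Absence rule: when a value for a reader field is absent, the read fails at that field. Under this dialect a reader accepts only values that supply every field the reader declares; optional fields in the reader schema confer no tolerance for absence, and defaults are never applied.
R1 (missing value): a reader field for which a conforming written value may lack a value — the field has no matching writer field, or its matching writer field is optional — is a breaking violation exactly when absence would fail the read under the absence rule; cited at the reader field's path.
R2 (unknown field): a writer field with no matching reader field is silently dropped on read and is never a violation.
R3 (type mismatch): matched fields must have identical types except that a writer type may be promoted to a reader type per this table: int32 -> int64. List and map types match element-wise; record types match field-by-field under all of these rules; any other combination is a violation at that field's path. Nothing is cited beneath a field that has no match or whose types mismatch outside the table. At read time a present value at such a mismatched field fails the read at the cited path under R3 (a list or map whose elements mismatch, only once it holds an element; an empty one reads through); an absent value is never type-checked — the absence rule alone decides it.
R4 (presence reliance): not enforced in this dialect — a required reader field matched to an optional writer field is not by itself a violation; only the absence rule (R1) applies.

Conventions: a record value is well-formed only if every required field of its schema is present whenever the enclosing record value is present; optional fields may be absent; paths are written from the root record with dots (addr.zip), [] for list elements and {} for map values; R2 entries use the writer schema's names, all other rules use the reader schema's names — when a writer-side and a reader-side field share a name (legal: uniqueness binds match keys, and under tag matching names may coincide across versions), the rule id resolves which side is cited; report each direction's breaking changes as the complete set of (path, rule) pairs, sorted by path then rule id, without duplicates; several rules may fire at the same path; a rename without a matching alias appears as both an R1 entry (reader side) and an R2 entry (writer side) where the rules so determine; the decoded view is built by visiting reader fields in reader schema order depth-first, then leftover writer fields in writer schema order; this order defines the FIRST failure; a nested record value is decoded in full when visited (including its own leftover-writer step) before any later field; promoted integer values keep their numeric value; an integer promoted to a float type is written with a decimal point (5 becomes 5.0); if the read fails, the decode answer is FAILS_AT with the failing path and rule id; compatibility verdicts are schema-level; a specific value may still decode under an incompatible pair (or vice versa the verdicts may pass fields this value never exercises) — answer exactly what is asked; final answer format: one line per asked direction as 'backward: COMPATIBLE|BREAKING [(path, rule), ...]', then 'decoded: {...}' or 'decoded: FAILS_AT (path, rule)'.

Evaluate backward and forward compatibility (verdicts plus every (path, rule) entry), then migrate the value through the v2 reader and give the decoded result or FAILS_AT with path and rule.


backward: BREAKING [(codes, R1), (payload, R1), (quantity, R1), (quantity, R3), (zip, R1)]; forward: BREAKING [(age, R1), (codes, R1), (quantity, R1), (quantity, R3), (score, R1)]; decoded: FAILS_AT (payload, R1)

the writer's type comes first in each Account pair
backward analysis of Account with v2 as reader and v1 as writer:
  writer optional, list<int64> -> list<int64>: reader codes maps from writer codes
  payload: no writer match
  writer optional, int32 -> string: reader quantity maps from writer quantity
  zip: no writer match
  age (writer side), unknown to reader
  score (writer side), unknown to reader
  violation R1 at codes
  violation R1 at payload
  violation R1 at quantity
  violation R3 at quantity
  violation R1 at zip
  => backward: BREAKING (5)
forward analysis of Account with v1 as reader and v2 as writer:
  writer optional, list<int64> -> list<int64>: reader codes maps from writer codes
  age: no writer match
  score: no writer match
  writer optional, string -> int32: reader quantity maps from writer quantity
  payload (writer side), unknown to reader
  zip (writer side), unknown to reader
  violation R1 at age
  violation R1 at codes
  violation R1 at quantity
  violation R3 at quantity
  violation R1 at score
  => forward: BREAKING (5)
decode (reader v2):
  codes := [250]
  read fails at payload under R1 (no fill)
  => FAILS_AT (payload, R1)


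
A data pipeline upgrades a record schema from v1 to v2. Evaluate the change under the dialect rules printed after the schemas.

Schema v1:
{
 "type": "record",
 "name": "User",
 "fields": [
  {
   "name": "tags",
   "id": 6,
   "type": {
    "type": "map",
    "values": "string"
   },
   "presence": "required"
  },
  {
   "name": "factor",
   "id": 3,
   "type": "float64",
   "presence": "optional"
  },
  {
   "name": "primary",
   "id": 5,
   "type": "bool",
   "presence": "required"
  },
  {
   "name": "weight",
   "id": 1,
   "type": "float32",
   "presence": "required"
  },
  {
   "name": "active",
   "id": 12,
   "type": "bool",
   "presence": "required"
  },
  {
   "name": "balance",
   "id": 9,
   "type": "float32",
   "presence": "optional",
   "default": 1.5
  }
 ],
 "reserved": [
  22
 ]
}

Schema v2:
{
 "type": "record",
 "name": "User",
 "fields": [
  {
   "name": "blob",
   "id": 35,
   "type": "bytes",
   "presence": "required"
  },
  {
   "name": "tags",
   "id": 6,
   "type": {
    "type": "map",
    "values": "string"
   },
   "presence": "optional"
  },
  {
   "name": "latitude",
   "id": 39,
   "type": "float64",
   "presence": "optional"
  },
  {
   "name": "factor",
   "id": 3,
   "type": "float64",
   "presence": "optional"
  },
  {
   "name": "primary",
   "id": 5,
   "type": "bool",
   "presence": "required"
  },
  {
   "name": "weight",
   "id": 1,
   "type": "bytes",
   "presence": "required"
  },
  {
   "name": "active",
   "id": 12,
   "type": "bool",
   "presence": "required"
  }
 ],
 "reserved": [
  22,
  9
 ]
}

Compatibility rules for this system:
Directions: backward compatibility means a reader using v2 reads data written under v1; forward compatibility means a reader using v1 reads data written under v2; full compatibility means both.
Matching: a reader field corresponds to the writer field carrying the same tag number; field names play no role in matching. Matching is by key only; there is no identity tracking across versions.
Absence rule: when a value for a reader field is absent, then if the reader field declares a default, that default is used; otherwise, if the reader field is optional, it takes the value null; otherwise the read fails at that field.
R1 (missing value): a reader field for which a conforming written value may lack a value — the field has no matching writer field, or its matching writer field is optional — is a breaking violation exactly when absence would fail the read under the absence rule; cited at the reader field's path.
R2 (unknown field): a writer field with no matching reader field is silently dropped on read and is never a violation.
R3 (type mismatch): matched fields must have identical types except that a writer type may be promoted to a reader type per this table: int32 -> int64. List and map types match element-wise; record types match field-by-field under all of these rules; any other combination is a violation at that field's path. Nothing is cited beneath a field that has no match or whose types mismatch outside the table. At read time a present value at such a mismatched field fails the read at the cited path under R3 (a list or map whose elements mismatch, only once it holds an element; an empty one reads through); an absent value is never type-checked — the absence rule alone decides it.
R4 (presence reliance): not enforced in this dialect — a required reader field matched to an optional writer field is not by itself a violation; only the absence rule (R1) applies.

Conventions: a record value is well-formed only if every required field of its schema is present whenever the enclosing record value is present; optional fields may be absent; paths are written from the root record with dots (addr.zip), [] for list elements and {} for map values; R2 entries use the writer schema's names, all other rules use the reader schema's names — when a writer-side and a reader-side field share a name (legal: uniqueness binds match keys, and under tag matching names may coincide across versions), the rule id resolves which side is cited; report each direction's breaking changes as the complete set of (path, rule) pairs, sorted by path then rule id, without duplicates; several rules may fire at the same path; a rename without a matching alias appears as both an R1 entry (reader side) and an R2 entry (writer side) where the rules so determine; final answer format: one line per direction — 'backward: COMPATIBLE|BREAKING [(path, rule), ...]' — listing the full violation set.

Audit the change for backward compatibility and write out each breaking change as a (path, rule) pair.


backward: BREAKING [(blob, R1), (weight, R3)]

the writer's type comes first in each User pair
backward for User (reader v2, writer v1):
  blob: no writer match
  tags: map<string, string> -> map<string, string>, writer required; from tags
  latitude: no writer match
  factor: float64 -> float64, writer optional; from factor
  primary: bool -> bool, writer required; from primary
  weight: float32 -> bytes, writer required; from weight
  active: bool -> bool, writer required; from active
  writer field balance has no reader counterpart
  rule R1 violated at blob
  rule R3 violated at weight
  => backward verdict for User: BREAKING, 2 violation(s)
remaining User differences; none change what is asked:
  removed field balance from record User (its key 9 joins the reserved list) -> inert for the asked User verdict: nothing fires
  field tags in record User: required changed to optional -> matters only for User's forward compatibility — outside the asked direction
  added field latitude to record User: optional float64, tag 39 (in v2 it sits immediately before factor) -> inert for the asked User verdict: nothing fires
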